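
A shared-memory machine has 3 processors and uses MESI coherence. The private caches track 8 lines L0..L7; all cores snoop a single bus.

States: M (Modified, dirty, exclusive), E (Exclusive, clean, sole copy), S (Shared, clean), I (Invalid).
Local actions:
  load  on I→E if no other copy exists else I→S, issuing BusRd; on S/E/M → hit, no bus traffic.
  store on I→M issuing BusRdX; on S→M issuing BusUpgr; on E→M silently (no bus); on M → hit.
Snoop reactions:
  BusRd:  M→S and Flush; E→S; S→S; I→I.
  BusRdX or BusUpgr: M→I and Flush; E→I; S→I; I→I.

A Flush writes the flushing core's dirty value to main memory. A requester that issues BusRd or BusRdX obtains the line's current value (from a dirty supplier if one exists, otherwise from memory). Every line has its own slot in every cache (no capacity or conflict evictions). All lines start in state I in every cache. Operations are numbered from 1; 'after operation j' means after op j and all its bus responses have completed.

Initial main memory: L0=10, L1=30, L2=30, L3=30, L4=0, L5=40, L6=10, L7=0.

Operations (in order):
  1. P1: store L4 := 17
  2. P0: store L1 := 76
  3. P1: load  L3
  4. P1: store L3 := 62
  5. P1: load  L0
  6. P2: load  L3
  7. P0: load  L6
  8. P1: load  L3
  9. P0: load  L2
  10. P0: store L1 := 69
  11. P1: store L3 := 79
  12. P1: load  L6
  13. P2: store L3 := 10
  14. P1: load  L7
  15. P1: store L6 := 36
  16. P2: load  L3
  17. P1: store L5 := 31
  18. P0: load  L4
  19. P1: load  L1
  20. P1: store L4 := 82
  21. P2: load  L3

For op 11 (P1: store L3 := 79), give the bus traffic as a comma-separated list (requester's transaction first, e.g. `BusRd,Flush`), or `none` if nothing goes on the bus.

bus = BusUpgr

step 1: P1: store L4 := 17  ⟶  IMI  (L4)  txn=BusRdX  M[L4]=0
step 2: P0: store L1 := 76  ⟶  MII  (L1)  txn=BusRdX  M[L1]=30
step 3: P1: load  L3  ⟶  IEI  (L3)  txn=BusRd  M[L3]=30
step 4: P1: store L3 := 62  ⟶  IMI  (L3)  txn=∅  M[L3]=30
step 5: P1: load  L0  ⟶  IEI  (L0)  txn=BusRd  M[L0]=10
step 6: P2: load  L3  ⟶  ISS  (L3)  txn=BusRd+Flush  M[L3]=62
step 7: P0: load  L6  ⟶  EII  (L6)  txn=BusRd  M[L6]=10
step 8: P1: load  L3  ⟶  ISS  (L3)  txn=∅  M[L3]=62
step 9: P0: load  L2  ⟶  EII  (L2)  txn=BusRd  M[L2]=30
step 10: P0: store L1 := 69  ⟶  MII  (L1)  txn=∅  M[L1]=30
step 11: P1: store L3 := 79  ⟶  IMI  (L3)  txn=BusUpgr  M[L3]=62
step 12: P1: load  L6  ⟶  SSI  (L6)  txn=BusRd  M[L6]=10
step 13: P2: store L3 := 10  ⟶  IIM  (L3)  txn=BusRdX+Flush  M[L3]=79
step 14: P1: load  L7  ⟶  IEI  (L7)  txn=BusRd  M[L7]=0
step 15: P1: store L6 := 36  ⟶  IMI  (L6)  txn=BusUpgr  M[L6]=10
step 16: P2: load  L3  ⟶  IIM  (L3)  txn=∅  M[L3]=79
step 17: P1: store L5 := 31  ⟶  IMI  (L5)  txn=BusRdX  M[L5]=40
step 18: P0: load  L4  ⟶  SSI  (L4)  txn=BusRd+Flush  M[L4]=17
step 19: P1: load  L1  ⟶  SSI  (L1)  txn=BusRd+Flush  M[L1]=69
step 20: P1: store L4 := 82  ⟶  IMI  (L4)  txn=BusUpgr  M[L4]=17
step 21: P2: load  L3  ⟶  IIM  (L3)  txn=∅  M[L3]=79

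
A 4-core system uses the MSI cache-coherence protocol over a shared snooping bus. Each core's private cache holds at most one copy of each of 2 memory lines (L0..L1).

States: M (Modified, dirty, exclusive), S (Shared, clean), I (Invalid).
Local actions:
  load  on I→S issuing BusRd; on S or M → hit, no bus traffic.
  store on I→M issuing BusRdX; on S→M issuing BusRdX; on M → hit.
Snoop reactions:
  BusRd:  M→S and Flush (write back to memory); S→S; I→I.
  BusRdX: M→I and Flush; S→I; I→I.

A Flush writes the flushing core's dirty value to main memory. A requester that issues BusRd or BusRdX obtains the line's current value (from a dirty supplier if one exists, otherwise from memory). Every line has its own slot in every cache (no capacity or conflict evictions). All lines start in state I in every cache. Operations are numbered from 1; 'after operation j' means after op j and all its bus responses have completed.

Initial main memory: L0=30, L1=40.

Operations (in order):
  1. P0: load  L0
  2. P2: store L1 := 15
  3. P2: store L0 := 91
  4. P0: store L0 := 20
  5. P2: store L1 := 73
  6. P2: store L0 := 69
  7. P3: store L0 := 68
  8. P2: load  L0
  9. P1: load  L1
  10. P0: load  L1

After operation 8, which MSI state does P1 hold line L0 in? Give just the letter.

[1] P0: load  L0 | P0:S(30), P1:I, P2:I, P3:I | bus: BusRd
[2] P2: store L1 := 15 | P0:I, P1:I, P2:M(15), P3:I | bus: BusRdX
[3] P2: store L0 := 91 | P0:I, P1:I, P2:M(91), P3:I | bus: BusRdX
[4] P0: store L0 := 20 | P0:M(20), P1:I, P2:I, P3:I | bus: BusRdX,Flush
[5] P2: store L1 := 73 | P0:I, P1:I, P2:M(73), P3:I | bus: none
[6] P2: store L0 := 69 | P0:I, P1:I, P2:M(69), P3:I | bus: BusRdX,Flush
[7] P3: store L0 := 68 | P0:I, P1:I, P2:I, P3:M(68) | bus: BusRdX,Flush
[8] P2: load  L0 | P0:I, P1:I, P2:S(68), P3:S(68) | bus: BusRd,Flush
[9] P1: load  L1 | P0:I, P1:S(73), P2:S(73), P3:I | bus: BusRd,Flush
[10] P0: load  L1 | P0:S(73), P1:S(73), P2:S(73), P3:I | bus: BusRd

state = I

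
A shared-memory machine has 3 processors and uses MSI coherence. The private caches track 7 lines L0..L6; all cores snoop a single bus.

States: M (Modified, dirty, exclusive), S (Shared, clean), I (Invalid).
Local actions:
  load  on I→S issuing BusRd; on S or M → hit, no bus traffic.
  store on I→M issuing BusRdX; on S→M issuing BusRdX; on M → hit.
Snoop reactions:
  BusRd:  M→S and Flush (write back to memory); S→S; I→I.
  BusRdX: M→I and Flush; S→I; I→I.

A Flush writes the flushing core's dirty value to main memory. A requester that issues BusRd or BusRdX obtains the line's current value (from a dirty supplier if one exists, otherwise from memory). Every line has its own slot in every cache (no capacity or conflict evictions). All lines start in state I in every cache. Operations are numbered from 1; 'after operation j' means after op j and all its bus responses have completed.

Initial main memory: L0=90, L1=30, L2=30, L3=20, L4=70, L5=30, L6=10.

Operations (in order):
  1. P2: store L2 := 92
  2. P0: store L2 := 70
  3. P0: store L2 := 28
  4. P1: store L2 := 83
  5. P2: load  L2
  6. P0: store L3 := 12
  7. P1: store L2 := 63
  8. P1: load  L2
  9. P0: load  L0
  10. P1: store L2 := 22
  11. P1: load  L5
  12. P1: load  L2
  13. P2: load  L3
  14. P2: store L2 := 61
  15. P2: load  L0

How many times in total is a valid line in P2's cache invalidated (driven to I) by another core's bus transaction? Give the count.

invalidations = 2

[1] P2: store L2 := 92 | P0:I, P1:I, P2:M(92) | bus: BusRdX
[2] P0: store L2 := 70 | P0:M(70), P1:I, P2:I | bus: BusRdX,Flush
[3] P0: store L2 := 28 | P0:M(28), P1:I, P2:I | bus: none
[4] P1: store L2 := 83 | P0:I, P1:M(83), P2:I | bus: BusRdX,Flush
[5] P2: load  L2 | P0:I, P1:S(83), P2:S(83) | bus: BusRd,Flush
[6] P0: store L3 := 12 | P0:M(12), P1:I, P2:I | bus: BusRdX
[7] P1: store L2 := 63 | P0:I, P1:M(63), P2:I | bus: BusRdX
[8] P1: load  L2 | P0:I, P1:M(63), P2:I | bus: none
[9] P0: load  L0 | P0:S(90), P1:I, P2:I | bus: BusRd
[10] P1: store L2 := 22 | P0:I, P1:M(22), P2:I | bus: none
[11] P1: load  L5 | P0:I, P1:S(30), P2:I | bus: BusRd
[12] P1: load  L2 | P0:I, P1:M(22), P2:I | bus: none
[13] P2: load  L3 | P0:S(12), P1:I, P2:S(12) | bus: BusRd,Flush
[14] P2: store L2 := 61 | P0:I, P1:I, P2:M(61) | bus: BusRdX,Flush
[15] P2: load  L0 | P0:S(90), P1:I, P2:S(90) | bus: BusRd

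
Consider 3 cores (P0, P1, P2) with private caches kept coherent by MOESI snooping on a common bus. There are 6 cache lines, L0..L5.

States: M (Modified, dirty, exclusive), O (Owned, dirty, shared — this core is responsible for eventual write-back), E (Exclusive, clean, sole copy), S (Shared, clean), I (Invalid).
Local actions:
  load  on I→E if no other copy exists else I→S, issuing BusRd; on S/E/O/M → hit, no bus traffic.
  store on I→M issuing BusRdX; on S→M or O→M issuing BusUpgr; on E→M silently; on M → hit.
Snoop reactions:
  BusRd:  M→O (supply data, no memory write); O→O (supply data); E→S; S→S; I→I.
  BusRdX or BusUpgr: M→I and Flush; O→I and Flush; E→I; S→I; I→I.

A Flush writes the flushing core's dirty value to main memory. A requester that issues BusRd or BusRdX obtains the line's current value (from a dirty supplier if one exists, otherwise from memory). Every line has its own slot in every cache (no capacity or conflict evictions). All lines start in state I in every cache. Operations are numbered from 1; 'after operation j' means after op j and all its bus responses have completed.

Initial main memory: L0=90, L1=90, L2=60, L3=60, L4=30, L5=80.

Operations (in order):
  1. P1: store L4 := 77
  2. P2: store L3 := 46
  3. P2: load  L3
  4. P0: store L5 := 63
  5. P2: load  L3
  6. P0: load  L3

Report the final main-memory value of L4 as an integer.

[1] P1: store L4 := 77 | P0:I, P1:M(77), P2:I | bus: BusRdX
[2] P2: store L3 := 46 | P0:I, P1:I, P2:M(46) | bus: BusRdX
[3] P2: load  L3 | P0:I, P1:I, P2:M(46) | bus: none
[4] P0: store L5 := 63 | P0:M(63), P1:I, P2:I | bus: BusRdX
[5] P2: load  L3 | P0:I, P1:I, P2:M(46) | bus: none
[6] P0: load  L3 | P0:S(46), P1:I, P2:O(46) | bus: BusRd

memory[L4] = 30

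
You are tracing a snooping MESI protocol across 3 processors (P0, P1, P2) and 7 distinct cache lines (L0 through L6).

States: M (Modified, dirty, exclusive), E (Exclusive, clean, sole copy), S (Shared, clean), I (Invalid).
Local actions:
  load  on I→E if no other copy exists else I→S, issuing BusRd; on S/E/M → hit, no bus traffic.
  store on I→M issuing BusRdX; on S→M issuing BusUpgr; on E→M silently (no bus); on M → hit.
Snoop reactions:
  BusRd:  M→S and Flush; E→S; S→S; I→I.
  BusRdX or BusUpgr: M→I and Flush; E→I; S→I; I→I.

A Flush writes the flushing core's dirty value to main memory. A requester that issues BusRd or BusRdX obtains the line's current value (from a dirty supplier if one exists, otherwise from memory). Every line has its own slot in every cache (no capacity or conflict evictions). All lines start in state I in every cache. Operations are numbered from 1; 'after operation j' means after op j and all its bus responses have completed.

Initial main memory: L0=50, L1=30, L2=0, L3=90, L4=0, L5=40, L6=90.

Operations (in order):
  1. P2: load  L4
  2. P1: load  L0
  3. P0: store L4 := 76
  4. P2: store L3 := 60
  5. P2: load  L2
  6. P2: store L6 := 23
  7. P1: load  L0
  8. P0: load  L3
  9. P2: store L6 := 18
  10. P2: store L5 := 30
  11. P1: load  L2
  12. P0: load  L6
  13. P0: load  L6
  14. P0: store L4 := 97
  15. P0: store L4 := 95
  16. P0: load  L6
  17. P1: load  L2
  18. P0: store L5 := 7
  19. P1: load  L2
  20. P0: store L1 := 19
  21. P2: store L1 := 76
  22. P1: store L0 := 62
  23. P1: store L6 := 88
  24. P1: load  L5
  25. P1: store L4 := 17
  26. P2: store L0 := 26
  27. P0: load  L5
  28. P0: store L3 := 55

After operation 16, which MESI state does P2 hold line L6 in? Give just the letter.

state = S

step 1: P2: load  L4  ⟶  IIE  (L4)  txn=BusRd  M[L4]=0
step 2: P1: load  L0  ⟶  IEI  (L0)  txn=BusRd  M[L0]=50
step 3: P0: store L4 := 76  ⟶  MII  (L4)  txn=BusRdX  M[L4]=0
step 4: P2: store L3 := 60  ⟶  IIM  (L3)  txn=BusRdX  M[L3]=90
step 5: P2: load  L2  ⟶  IIE  (L2)  txn=BusRd  M[L2]=0
step 6: P2: store L6 := 23  ⟶  IIM  (L6)  txn=BusRdX  M[L6]=90
step 7: P1: load  L0  ⟶  IEI  (L0)  txn=∅  M[L0]=50
step 8: P0: load  L3  ⟶  SIS  (L3)  txn=BusRd+Flush  M[L3]=60
step 9: P2: store L6 := 18  ⟶  IIM  (L6)  txn=∅  M[L6]=90
step 10: P2: store L5 := 30  ⟶  IIM  (L5)  txn=BusRdX  M[L5]=40
step 11: P1: load  L2  ⟶  ISS  (L2)  txn=BusRd  M[L2]=0
step 12: P0: load  L6  ⟶  SIS  (L6)  txn=BusRd+Flush  M[L6]=18
step 13: P0: load  L6  ⟶  SIS  (L6)  txn=∅  M[L6]=18
step 14: P0: store L4 := 97  ⟶  MII  (L4)  txn=∅  M[L4]=0
step 15: P0: store L4 := 95  ⟶  MII  (L4)  txn=∅  M[L4]=0
step 16: P0: load  L6  ⟶  SIS  (L6)  txn=∅  M[L6]=18
step 17: P1: load  L2  ⟶  ISS  (L2)  txn=∅  M[L2]=0
step 18: P0: store L5 := 7  ⟶  MII  (L5)  txn=BusRdX+Flush  M[L5]=30
step 19: P1: load  L2  ⟶  ISS  (L2)  txn=∅  M[L2]=0
step 20: P0: store L1 := 19  ⟶  MII  (L1)  txn=BusRdX  M[L1]=30
step 21: P2: store L1 := 76  ⟶  IIM  (L1)  txn=BusRdX+Flush  M[L1]=19
step 22: P1: store L0 := 62  ⟶  IMI  (L0)  txn=∅  M[L0]=50
step 23: P1: store L6 := 88  ⟶  IMI  (L6)  txn=BusRdX  M[L6]=18
step 24: P1: load  L5  ⟶  SSI  (L5)  txn=BusRd+Flush  M[L5]=7
step 25: P1: store L4 := 17  ⟶  IMI  (L4)  txn=BusRdX+Flush  M[L4]=95
step 26: P2: store L0 := 26  ⟶  IIM  (L0)  txn=BusRdX+Flush  M[L0]=62
step 27: P0: load  L5  ⟶  SSI  (L5)  txn=∅  M[L5]=7
step 28: P0: store L3 := 55  ⟶  MII  (L3)  txn=BusUpgr  M[L3]=60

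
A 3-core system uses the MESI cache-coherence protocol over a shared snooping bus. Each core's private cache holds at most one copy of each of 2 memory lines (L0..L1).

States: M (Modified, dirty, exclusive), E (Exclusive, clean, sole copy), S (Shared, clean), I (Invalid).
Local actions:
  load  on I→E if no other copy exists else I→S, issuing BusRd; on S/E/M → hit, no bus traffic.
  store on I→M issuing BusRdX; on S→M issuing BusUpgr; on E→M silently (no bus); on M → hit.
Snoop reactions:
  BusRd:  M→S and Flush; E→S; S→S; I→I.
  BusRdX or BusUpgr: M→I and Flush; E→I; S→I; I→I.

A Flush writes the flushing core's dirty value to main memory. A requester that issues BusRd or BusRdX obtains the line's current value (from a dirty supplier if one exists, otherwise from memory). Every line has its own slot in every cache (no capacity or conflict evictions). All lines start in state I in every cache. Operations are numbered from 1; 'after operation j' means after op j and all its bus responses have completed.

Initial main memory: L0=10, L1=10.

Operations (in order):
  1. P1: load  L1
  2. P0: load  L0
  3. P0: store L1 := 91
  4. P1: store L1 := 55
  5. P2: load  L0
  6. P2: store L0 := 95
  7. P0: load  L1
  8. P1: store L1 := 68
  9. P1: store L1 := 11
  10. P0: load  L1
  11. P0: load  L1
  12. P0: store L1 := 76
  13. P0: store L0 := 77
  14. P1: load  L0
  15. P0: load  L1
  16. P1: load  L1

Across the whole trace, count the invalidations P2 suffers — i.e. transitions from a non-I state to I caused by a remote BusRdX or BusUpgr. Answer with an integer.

invalidations = 1

  op1 P1: load  L1 → I/E/I on L1; bus BusRd; mem=10
  op2 P0: load  L0 → E/I/I on L0; bus BusRd; mem=10
  op3 P0: store L1 := 91 → M/I/I on L1; bus BusRdX; mem=10
  op4 P1: store L1 := 55 → I/M/I on L1; bus BusRdX Flush; mem=91
  op5 P2: load  L0 → S/I/S on L0; bus BusRd; mem=10
  op6 P2: store L0 := 95 → I/I/M on L0; bus BusUpgr; mem=10
  op7 P0: load  L1 → S/S/I on L1; bus BusRd Flush; mem=55
  op8 P1: store L1 := 68 → I/M/I on L1; bus BusUpgr; mem=55
  op9 P1: store L1 := 11 → I/M/I on L1; bus (none); mem=55
  op10 P0: load  L1 → S/S/I on L1; bus BusRd Flush; mem=11
  op11 P0: load  L1 → S/S/I on L1; bus (none); mem=11
  op12 P0: store L1 := 76 → M/I/I on L1; bus BusUpgr; mem=11
  op13 P0: store L0 := 77 → M/I/I on L0; bus BusRdX Flush; mem=95
  op14 P1: load  L0 → S/S/I on L0; bus BusRd Flush; mem=77
  op15 P0: load  L1 → M/I/I on L1; bus (none); mem=11
  op16 P1: load  L1 → S/S/I on L1; bus BusRd Flush; mem=76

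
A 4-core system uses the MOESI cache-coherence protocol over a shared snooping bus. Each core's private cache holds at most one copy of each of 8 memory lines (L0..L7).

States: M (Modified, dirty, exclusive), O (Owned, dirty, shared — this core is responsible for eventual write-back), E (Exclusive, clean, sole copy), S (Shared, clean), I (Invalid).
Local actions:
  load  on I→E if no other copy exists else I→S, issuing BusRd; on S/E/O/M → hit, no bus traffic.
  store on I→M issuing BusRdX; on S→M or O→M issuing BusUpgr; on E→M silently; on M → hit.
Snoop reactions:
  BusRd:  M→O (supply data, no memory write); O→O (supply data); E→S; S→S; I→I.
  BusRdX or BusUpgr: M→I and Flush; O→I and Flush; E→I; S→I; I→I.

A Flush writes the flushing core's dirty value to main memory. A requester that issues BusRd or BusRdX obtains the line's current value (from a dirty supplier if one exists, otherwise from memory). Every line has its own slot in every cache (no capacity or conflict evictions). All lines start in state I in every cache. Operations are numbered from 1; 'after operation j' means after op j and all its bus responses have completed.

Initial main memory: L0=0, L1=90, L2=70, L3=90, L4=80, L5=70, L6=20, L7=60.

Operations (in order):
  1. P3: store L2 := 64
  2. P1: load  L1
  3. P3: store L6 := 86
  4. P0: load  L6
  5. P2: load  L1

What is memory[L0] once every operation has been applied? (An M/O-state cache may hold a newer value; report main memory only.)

  op1 P3: store L2 := 64 → I/I/I/M on L2; bus BusRdX; mem=70
  op2 P1: load  L1 → I/E/I/I on L1; bus BusRd; mem=90
  op3 P3: store L6 := 86 → I/I/I/M on L6; bus BusRdX; mem=20
  op4 P0: load  L6 → S/I/I/O on L6; bus BusRd; mem=20
  op5 P2: load  L1 → I/S/S/I on L1; bus BusRd; mem=90

memory[L0] = 0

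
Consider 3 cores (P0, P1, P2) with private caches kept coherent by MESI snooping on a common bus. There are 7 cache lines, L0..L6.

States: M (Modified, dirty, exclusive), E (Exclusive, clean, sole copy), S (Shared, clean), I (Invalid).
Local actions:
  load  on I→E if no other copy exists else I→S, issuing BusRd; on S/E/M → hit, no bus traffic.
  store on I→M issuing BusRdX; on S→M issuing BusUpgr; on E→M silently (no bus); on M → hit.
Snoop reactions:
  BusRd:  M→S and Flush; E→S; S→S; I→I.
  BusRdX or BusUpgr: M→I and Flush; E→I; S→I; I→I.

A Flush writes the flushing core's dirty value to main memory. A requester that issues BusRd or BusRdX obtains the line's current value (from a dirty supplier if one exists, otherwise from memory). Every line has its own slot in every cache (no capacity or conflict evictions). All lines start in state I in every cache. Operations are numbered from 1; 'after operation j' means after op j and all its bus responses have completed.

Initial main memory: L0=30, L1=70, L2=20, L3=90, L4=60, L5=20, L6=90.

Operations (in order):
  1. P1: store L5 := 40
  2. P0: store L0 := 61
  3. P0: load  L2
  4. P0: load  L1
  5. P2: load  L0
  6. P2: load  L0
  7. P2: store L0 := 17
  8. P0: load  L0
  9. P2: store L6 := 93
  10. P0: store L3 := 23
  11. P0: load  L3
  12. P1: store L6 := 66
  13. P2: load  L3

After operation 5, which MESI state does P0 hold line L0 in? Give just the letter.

state = S

1. P1: store L5 := 40  bus=[BusRdX]  L5: P0=I P1=M P2=I  mem[L5]=20
2. P0: store L0 := 61  bus=[BusRdX]  L0: P0=M P1=I P2=I  mem[L0]=30
3. P0: load  L2  bus=[BusRd]  L2: P0=E P1=I P2=I  mem[L2]=20
4. P0: load  L1  bus=[BusRd]  L1: P0=E P1=I P2=I  mem[L1]=70
5. P2: load  L0  bus=[BusRd,Flush]  L0: P0=S P1=I P2=S  mem[L0]=61
6. P2: load  L0  bus=[-]  L0: P0=S P1=I P2=S  mem[L0]=61
7. P2: store L0 := 17  bus=[BusUpgr]  L0: P0=I P1=I P2=M  mem[L0]=61
8. P0: load  L0  bus=[BusRd,Flush]  L0: P0=S P1=I P2=S  mem[L0]=17
9. P2: store L6 := 93  bus=[BusRdX]  L6: P0=I P1=I P2=M  mem[L6]=90
10. P0: store L3 := 23  bus=[BusRdX]  L3: P0=M P1=I P2=I  mem[L3]=90
11. P0: load  L3  bus=[-]  L3: P0=M P1=I P2=I  mem[L3]=90
12. P1: store L6 := 66  bus=[BusRdX,Flush]  L6: P0=I P1=M P2=I  mem[L6]=93
13. P2: load  L3  bus=[BusRd,Flush]  L3: P0=S P1=I P2=S  mem[L3]=23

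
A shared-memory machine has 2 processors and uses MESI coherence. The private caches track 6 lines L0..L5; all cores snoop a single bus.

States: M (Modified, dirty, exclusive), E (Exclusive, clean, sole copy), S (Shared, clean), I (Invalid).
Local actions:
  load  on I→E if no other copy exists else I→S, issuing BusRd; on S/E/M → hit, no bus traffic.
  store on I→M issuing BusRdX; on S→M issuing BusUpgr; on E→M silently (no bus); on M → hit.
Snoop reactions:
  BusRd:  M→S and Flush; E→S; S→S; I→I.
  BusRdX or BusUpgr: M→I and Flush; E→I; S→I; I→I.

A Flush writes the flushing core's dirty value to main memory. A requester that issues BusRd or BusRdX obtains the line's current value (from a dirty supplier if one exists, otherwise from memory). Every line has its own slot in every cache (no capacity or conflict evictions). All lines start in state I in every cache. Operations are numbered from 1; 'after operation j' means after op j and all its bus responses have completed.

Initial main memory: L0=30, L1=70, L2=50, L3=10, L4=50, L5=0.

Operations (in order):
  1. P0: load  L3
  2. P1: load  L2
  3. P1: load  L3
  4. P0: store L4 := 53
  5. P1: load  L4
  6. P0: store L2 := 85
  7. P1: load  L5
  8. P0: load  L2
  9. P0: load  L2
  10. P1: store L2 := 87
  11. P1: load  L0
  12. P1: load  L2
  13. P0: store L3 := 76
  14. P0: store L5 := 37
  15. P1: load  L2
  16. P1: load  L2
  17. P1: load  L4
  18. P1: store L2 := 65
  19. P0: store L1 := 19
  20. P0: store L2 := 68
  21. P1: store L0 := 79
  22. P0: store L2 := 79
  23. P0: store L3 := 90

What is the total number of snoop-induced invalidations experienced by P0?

[1] P0: load  L3 | P0:E(10), P1:I | bus: BusRd
[2] P1: load  L2 | P0:I, P1:E(50) | bus: BusRd
[3] P1: load  L3 | P0:S(10), P1:S(10) | bus: BusRd
[4] P0: store L4 := 53 | P0:M(53), P1:I | bus: BusRdX
[5] P1: load  L4 | P0:S(53), P1:S(53) | bus: BusRd,Flush
[6] P0: store L2 := 85 | P0:M(85), P1:I | bus: BusRdX
[7] P1: load  L5 | P0:I, P1:E(0) | bus: BusRd
[8] P0: load  L2 | P0:M(85), P1:I | bus: none
[9] P0: load  L2 | P0:M(85), P1:I | bus: none
[10] P1: store L2 := 87 | P0:I, P1:M(87) | bus: BusRdX,Flush
[11] P1: load  L0 | P0:I, P1:E(30) | bus: BusRd
[12] P1: load  L2 | P0:I, P1:M(87) | bus: none
[13] P0: store L3 := 76 | P0:M(76), P1:I | bus: BusUpgr
[14] P0: store L5 := 37 | P0:M(37), P1:I | bus: BusRdX
[15] P1: load  L2 | P0:I, P1:M(87) | bus: none
[16] P1: load  L2 | P0:I, P1:M(87) | bus: none
[17] P1: load  L4 | P0:S(53), P1:S(53) | bus: none
[18] P1: store L2 := 65 | P0:I, P1:M(65) | bus: none
[19] P0: store L1 := 19 | P0:M(19), P1:I | bus: BusRdX
[20] P0: store L2 := 68 | P0:M(68), P1:I | bus: BusRdX,Flush
[21] P1: store L0 := 79 | P0:I, P1:M(79) | bus: none
[22] P0: store L2 := 79 | P0:M(79), P1:I | bus: none
[23] P0: store L3 := 90 | P0:M(90), P1:I | bus: none

invalidations = 1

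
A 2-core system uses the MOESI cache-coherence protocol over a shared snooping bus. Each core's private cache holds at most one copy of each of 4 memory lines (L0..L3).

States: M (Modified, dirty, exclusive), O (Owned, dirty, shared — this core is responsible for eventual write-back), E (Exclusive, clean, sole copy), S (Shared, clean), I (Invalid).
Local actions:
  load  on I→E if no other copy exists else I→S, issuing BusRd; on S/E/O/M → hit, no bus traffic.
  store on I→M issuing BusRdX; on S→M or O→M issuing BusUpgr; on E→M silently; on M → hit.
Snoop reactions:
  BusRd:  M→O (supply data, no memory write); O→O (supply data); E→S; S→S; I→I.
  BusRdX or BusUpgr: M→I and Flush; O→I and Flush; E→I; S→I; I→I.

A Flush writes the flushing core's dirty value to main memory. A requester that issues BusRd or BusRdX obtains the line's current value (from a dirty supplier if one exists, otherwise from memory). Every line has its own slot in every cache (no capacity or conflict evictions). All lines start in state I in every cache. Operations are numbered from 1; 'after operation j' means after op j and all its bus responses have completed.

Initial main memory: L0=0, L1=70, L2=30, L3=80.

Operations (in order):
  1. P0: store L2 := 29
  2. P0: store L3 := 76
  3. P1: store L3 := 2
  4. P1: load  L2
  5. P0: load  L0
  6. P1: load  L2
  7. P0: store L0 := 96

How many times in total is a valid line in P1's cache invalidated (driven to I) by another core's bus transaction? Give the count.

invalidations = 0

1. P0: store L2 := 29  bus=[BusRdX]  L2: P0=M P1=I  mem[L2]=30
2. P0: store L3 := 76  bus=[BusRdX]  L3: P0=M P1=I  mem[L3]=80
3. P1: store L3 := 2  bus=[BusRdX,Flush]  L3: P0=I P1=M  mem[L3]=76
4. P1: load  L2  bus=[BusRd]  L2: P0=O P1=S  mem[L2]=30
5. P0: load  L0  bus=[BusRd]  L0: P0=E P1=I  mem[L0]=0
6. P1: load  L2  bus=[-]  L2: P0=O P1=S  mem[L2]=30
7. P0: store L0 := 96  bus=[-]  L0: P0=M P1=I  mem[L0]=0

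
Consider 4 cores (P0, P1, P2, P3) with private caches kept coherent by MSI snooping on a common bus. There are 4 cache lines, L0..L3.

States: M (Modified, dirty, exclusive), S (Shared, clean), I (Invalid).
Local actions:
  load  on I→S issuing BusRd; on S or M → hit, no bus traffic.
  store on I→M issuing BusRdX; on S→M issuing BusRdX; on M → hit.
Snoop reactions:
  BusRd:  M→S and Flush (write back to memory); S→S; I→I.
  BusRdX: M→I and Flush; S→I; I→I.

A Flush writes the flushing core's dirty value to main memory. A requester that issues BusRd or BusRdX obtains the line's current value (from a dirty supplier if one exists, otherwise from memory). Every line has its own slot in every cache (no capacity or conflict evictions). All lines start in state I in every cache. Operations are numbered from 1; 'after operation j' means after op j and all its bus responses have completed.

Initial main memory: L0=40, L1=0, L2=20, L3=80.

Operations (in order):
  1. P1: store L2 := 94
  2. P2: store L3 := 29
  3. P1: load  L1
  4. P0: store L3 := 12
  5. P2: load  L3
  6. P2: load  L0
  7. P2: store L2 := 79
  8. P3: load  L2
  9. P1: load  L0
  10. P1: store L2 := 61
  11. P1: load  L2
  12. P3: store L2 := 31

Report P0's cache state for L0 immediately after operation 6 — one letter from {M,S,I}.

[1] P1: store L2 := 94 | P0:I, P1:M(94), P2:I, P3:I | bus: BusRdX
[2] P2: store L3 := 29 | P0:I, P1:I, P2:M(29), P3:I | bus: BusRdX
[3] P1: load  L1 | P0:I, P1:S(0), P2:I, P3:I | bus: BusRd
[4] P0: store L3 := 12 | P0:M(12), P1:I, P2:I, P3:I | bus: BusRdX,Flush
[5] P2: load  L3 | P0:S(12), P1:I, P2:S(12), P3:I | bus: BusRd,Flush
[6] P2: load  L0 | P0:I, P1:I, P2:S(40), P3:I | bus: BusRd
[7] P2: store L2 := 79 | P0:I, P1:I, P2:M(79), P3:I | bus: BusRdX,Flush
[8] P3: load  L2 | P0:I, P1:I, P2:S(79), P3:S(79) | bus: BusRd,Flush
[9] P1: load  L0 | P0:I, P1:S(40), P2:S(40), P3:I | bus: BusRd
[10] P1: store L2 := 61 | P0:I, P1:M(61), P2:I, P3:I | bus: BusRdX
[11] P1: load  L2 | P0:I, P1:M(61), P2:I, P3:I | bus: none
[12] P3: store L2 := 31 | P0:I, P1:I, P2:I, P3:M(31) | bus: BusRdX,Flush

state = I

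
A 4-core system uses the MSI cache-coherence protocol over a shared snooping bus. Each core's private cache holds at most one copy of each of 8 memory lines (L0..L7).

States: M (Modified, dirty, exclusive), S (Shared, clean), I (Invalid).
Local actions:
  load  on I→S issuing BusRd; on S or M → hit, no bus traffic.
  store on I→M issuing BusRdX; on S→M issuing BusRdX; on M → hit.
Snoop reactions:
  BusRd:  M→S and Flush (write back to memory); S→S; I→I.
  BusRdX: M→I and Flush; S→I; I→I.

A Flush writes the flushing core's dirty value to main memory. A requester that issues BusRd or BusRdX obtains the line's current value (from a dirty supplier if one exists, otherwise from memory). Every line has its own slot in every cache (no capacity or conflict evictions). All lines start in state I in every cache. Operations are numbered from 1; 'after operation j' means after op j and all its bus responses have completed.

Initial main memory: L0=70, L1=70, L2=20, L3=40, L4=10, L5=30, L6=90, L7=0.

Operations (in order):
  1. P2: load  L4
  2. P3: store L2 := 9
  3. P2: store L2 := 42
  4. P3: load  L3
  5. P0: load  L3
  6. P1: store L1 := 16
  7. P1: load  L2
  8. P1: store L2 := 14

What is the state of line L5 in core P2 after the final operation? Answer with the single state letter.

step 1: P2: load  L4  ⟶  IISI  (L4)  txn=BusRd  M[L4]=10
step 2: P3: store L2 := 9  ⟶  IIIM  (L2)  txn=BusRdX  M[L2]=20
step 3: P2: store L2 := 42  ⟶  IIMI  (L2)  txn=BusRdX+Flush  M[L2]=9
step 4: P3: load  L3  ⟶  IIIS  (L3)  txn=BusRd  M[L3]=40
step 5: P0: load  L3  ⟶  SIIS  (L3)  txn=BusRd  M[L3]=40
step 6: P1: store L1 := 16  ⟶  IMII  (L1)  txn=BusRdX  M[L1]=70
step 7: P1: load  L2  ⟶  ISSI  (L2)  txn=BusRd+Flush  M[L2]=42
step 8: P1: store L2 := 14  ⟶  IMII  (L2)  txn=BusRdX  M[L2]=42

state = I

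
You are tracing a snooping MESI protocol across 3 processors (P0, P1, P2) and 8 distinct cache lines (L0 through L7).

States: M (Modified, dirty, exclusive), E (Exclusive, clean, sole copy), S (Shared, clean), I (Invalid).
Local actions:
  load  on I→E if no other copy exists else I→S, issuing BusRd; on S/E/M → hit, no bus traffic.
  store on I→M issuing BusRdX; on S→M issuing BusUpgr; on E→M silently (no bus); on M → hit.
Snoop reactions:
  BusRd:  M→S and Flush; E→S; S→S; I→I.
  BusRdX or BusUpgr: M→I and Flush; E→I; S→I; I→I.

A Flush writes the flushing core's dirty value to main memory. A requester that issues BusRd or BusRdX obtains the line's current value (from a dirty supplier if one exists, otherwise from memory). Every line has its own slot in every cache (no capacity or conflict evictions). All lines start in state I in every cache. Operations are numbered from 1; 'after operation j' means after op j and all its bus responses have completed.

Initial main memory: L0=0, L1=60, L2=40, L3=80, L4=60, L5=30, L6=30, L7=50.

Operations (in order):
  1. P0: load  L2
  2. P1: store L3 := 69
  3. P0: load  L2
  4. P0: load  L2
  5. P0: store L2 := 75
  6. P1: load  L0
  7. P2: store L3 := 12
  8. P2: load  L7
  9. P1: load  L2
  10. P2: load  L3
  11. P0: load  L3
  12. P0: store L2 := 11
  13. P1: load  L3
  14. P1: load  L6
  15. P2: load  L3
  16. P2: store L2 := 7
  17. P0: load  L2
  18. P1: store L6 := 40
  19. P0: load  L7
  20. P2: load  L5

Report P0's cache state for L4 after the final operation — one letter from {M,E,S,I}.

[1] P0: load  L2 | P0:E(40), P1:I, P2:I | bus: BusRd
[2] P1: store L3 := 69 | P0:I, P1:M(69), P2:I | bus: BusRdX
[3] P0: load  L2 | P0:E(40), P1:I, P2:I | bus: none
[4] P0: load  L2 | P0:E(40), P1:I, P2:I | bus: none
[5] P0: store L2 := 75 | P0:M(75), P1:I, P2:I | bus: none
[6] P1: load  L0 | P0:I, P1:E(0), P2:I | bus: BusRd
[7] P2: store L3 := 12 | P0:I, P1:I, P2:M(12) | bus: BusRdX,Flush
[8] P2: load  L7 | P0:I, P1:I, P2:E(50) | bus: BusRd
[9] P1: load  L2 | P0:S(75), P1:S(75), P2:I | bus: BusRd,Flush
[10] P2: load  L3 | P0:I, P1:I, P2:M(12) | bus: none
[11] P0: load  L3 | P0:S(12), P1:I, P2:S(12) | bus: BusRd,Flush
[12] P0: store L2 := 11 | P0:M(11), P1:I, P2:I | bus: BusUpgr
[13] P1: load  L3 | P0:S(12), P1:S(12), P2:S(12) | bus: BusRd
[14] P1: load  L6 | P0:I, P1:E(30), P2:I | bus: BusRd
[15] P2: load  L3 | P0:S(12), P1:S(12), P2:S(12) | bus: none
[16] P2: store L2 := 7 | P0:I, P1:I, P2:M(7) | bus: BusRdX,Flush
[17] P0: load  L2 | P0:S(7), P1:I, P2:S(7) | bus: BusRd,Flush
[18] P1: store L6 := 40 | P0:I, P1:M(40), P2:I | bus: none
[19] P0: load  L7 | P0:S(50), P1:I, P2:S(50) | bus: BusRd
[20] P2: load  L5 | P0:I, P1:I, P2:E(30) | bus: BusRd

state = I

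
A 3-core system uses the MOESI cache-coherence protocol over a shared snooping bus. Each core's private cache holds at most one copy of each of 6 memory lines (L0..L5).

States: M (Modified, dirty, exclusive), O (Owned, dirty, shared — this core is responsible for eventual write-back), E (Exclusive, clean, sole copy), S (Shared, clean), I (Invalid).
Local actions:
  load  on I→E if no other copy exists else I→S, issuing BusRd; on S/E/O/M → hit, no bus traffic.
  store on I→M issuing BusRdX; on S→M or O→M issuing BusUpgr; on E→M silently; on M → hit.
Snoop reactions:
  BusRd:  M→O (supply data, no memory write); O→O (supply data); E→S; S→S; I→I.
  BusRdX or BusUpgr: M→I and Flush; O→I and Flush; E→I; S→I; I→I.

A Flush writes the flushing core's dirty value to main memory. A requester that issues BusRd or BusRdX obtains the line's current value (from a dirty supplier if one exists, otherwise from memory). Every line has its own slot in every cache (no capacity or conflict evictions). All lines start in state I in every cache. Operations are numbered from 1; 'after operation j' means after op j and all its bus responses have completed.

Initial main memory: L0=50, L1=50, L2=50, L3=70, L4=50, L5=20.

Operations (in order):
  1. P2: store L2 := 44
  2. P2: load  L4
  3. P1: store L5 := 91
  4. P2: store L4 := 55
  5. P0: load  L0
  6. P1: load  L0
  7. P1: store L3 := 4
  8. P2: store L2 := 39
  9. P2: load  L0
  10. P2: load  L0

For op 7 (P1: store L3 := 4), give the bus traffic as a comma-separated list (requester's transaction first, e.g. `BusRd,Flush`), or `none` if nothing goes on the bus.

  op1 P2: store L2 := 44 → I/I/M on L2; bus BusRdX; mem=50
  op2 P2: load  L4 → I/I/E on L4; bus BusRd; mem=50
  op3 P1: store L5 := 91 → I/M/I on L5; bus BusRdX; mem=20
  op4 P2: store L4 := 55 → I/I/M on L4; bus (none); mem=50
  op5 P0: load  L0 → E/I/I on L0; bus BusRd; mem=50
  op6 P1: load  L0 → S/S/I on L0; bus BusRd; mem=50
  op7 P1: store L3 := 4 → I/M/I on L3; bus BusRdX; mem=70
  op8 P2: store L2 := 39 → I/I/M on L2; bus (none); mem=50
  op9 P2: load  L0 → S/S/S on L0; bus BusRd; mem=50
  op10 P2: load  L0 → S/S/S on L0; bus (none); mem=50

bus = BusRdX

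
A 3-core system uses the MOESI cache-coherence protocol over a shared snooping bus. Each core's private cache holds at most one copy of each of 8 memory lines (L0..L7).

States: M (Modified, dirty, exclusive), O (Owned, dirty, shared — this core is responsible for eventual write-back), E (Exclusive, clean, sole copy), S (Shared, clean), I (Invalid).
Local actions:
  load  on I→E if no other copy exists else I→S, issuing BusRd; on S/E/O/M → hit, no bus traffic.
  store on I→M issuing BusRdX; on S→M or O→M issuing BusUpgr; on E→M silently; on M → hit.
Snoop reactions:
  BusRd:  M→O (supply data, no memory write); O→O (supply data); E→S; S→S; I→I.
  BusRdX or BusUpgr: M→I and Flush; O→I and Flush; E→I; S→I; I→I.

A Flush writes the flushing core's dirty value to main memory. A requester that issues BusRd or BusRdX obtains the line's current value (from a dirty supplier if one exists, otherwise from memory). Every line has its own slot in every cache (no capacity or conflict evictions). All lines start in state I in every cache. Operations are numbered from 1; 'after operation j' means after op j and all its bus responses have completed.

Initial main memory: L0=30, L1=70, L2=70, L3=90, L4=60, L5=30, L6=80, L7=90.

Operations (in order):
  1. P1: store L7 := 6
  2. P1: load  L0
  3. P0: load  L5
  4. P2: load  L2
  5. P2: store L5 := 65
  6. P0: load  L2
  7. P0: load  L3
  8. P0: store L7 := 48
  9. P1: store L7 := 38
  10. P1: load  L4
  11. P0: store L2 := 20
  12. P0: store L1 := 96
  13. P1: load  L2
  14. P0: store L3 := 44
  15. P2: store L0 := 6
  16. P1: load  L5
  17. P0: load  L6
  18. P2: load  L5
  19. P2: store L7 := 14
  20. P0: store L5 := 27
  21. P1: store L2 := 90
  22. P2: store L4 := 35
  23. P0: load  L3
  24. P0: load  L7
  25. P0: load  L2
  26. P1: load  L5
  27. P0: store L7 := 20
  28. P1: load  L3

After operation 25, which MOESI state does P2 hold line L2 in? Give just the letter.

state = I

[1] P1: store L7 := 6 | P0:I, P1:M(6), P2:I | bus: BusRdX
[2] P1: load  L0 | P0:I, P1:E(30), P2:I | bus: BusRd
[3] P0: load  L5 | P0:E(30), P1:I, P2:I | bus: BusRd
[4] P2: load  L2 | P0:I, P1:I, P2:E(70) | bus: BusRd
[5] P2: store L5 := 65 | P0:I, P1:I, P2:M(65) | bus: BusRdX
[6] P0: load  L2 | P0:S(70), P1:I, P2:S(70) | bus: BusRd
[7] P0: load  L3 | P0:E(90), P1:I, P2:I | bus: BusRd
[8] P0: store L7 := 48 | P0:M(48), P1:I, P2:I | bus: BusRdX,Flush
[9] P1: store L7 := 38 | P0:I, P1:M(38), P2:I | bus: BusRdX,Flush
[10] P1: load  L4 | P0:I, P1:E(60), P2:I | bus: BusRd
[11] P0: store L2 := 20 | P0:M(20), P1:I, P2:I | bus: BusUpgr
[12] P0: store L1 := 96 | P0:M(96), P1:I, P2:I | bus: BusRdX
[13] P1: load  L2 | P0:O(20), P1:S(20), P2:I | bus: BusRd
[14] P0: store L3 := 44 | P0:M(44), P1:I, P2:I | bus: none
[15] P2: store L0 := 6 | P0:I, P1:I, P2:M(6) | bus: BusRdX
[16] P1: load  L5 | P0:I, P1:S(65), P2:O(65) | bus: BusRd
[17] P0: load  L6 | P0:E(80), P1:I, P2:I | bus: BusRd
[18] P2: load  L5 | P0:I, P1:S(65), P2:O(65) | bus: none
[19] P2: store L7 := 14 | P0:I, P1:I, P2:M(14) | bus: BusRdX,Flush
[20] P0: store L5 := 27 | P0:M(27), P1:I, P2:I | bus: BusRdX,Flush
[21] P1: store L2 := 90 | P0:I, P1:M(90), P2:I | bus: BusUpgr,Flush
[22] P2: store L4 := 35 | P0:I, P1:I, P2:M(35) | bus: BusRdX
[23] P0: load  L3 | P0:M(44), P1:I, P2:I | bus: none
[24] P0: load  L7 | P0:S(14), P1:I, P2:O(14) | bus: BusRd
[25] P0: load  L2 | P0:S(90), P1:O(90), P2:I | bus: BusRd
[26] P1: load  L5 | P0:O(27), P1:S(27), P2:I | bus: BusRd
[27] P0: store L7 := 20 | P0:M(20), P1:I, P2:I | bus: BusUpgr,Flush
[28] P1: load  L3 | P0:O(44), P1:S(44), P2:I | bus: BusRd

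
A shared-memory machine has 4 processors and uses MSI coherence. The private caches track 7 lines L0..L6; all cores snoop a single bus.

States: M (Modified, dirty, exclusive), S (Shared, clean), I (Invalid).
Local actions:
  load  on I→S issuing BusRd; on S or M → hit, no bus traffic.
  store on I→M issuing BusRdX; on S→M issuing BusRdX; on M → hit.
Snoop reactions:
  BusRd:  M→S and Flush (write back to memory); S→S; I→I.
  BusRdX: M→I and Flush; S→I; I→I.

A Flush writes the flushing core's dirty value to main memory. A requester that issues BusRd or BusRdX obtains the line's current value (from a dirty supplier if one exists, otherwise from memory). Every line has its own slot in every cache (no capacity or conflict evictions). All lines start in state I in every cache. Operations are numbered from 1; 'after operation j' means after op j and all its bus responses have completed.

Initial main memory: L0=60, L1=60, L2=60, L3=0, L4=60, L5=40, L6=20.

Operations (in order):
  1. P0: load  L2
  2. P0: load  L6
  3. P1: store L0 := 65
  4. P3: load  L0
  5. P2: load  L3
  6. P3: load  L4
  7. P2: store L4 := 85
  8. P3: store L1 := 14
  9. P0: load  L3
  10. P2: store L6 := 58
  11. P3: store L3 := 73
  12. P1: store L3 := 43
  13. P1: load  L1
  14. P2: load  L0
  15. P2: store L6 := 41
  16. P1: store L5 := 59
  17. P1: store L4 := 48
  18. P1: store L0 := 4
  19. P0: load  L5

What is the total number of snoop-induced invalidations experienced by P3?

1. P0: load  L2  bus=[BusRd]  L2: P0=S P1=I P2=I P3=I  mem[L2]=60
2. P0: load  L6  bus=[BusRd]  L6: P0=S P1=I P2=I P3=I  mem[L6]=20
3. P1: store L0 := 65  bus=[BusRdX]  L0: P0=I P1=M P2=I P3=I  mem[L0]=60
4. P3: load  L0  bus=[BusRd,Flush]  L0: P0=I P1=S P2=I P3=S  mem[L0]=65
5. P2: load  L3  bus=[BusRd]  L3: P0=I P1=I P2=S P3=I  mem[L3]=0
6. P3: load  L4  bus=[BusRd]  L4: P0=I P1=I P2=I P3=S  mem[L4]=60
7. P2: store L4 := 85  bus=[BusRdX]  L4: P0=I P1=I P2=M P3=I  mem[L4]=60
8. P3: store L1 := 14  bus=[BusRdX]  L1: P0=I P1=I P2=I P3=M  mem[L1]=60
9. P0: load  L3  bus=[BusRd]  L3: P0=S P1=I P2=S P3=I  mem[L3]=0
10. P2: store L6 := 58  bus=[BusRdX]  L6: P0=I P1=I P2=M P3=I  mem[L6]=20
11. P3: store L3 := 73  bus=[BusRdX]  L3: P0=I P1=I P2=I P3=M  mem[L3]=0
12. P1: store L3 := 43  bus=[BusRdX,Flush]  L3: P0=I P1=M P2=I P3=I  mem[L3]=73
13. P1: load  L1  bus=[BusRd,Flush]  L1: P0=I P1=S P2=I P3=S  mem[L1]=14
14. P2: load  L0  bus=[BusRd]  L0: P0=I P1=S P2=S P3=S  mem[L0]=65
15. P2: store L6 := 41  bus=[-]  L6: P0=I P1=I P2=M P3=I  mem[L6]=20
16. P1: store L5 := 59  bus=[BusRdX]  L5: P0=I P1=M P2=I P3=I  mem[L5]=40
17. P1: store L4 := 48  bus=[BusRdX,Flush]  L4: P0=I P1=M P2=I P3=I  mem[L4]=85
18. P1: store L0 := 4  bus=[BusRdX]  L0: P0=I P1=M P2=I P3=I  mem[L0]=65
19. P0: load  L5  bus=[BusRd,Flush]  L5: P0=S P1=S P2=I P3=I  mem[L5]=59

invalidations = 3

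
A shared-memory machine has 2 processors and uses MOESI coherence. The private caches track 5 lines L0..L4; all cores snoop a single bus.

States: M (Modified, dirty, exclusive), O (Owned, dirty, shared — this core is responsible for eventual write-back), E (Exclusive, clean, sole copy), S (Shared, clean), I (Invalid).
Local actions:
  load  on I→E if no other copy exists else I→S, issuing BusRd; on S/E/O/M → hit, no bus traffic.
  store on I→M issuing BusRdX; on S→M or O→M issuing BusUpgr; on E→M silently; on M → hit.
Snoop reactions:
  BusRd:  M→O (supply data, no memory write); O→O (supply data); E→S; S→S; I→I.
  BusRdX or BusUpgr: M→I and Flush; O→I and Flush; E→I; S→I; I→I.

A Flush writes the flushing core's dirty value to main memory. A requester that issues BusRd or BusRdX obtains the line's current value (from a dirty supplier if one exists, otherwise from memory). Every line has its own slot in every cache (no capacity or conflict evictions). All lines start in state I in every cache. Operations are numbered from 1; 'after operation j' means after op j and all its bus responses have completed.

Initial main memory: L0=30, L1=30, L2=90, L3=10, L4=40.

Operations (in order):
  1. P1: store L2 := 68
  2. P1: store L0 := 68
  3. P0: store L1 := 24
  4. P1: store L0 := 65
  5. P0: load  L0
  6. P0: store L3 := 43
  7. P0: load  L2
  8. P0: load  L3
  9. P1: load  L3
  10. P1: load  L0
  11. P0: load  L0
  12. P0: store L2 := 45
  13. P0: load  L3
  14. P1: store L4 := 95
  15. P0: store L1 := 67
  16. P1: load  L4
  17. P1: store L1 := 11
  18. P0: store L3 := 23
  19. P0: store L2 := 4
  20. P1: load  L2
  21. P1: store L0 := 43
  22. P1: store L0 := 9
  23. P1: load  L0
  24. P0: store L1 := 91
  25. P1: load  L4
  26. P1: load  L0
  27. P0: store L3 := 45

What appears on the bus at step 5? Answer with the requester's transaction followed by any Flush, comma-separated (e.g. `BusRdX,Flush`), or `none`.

bus = BusRd

1. P1: store L2 := 68  bus=[BusRdX]  L2: P0=I P1=M  mem[L2]=90
2. P1: store L0 := 68  bus=[BusRdX]  L0: P0=I P1=M  mem[L0]=30
3. P0: store L1 := 24  bus=[BusRdX]  L1: P0=M P1=I  mem[L1]=30
4. P1: store L0 := 65  bus=[-]  L0: P0=I P1=M  mem[L0]=30
5. P0: load  L0  bus=[BusRd]  L0: P0=S P1=O  mem[L0]=30
6. P0: store L3 := 43  bus=[BusRdX]  L3: P0=M P1=I  mem[L3]=10
7. P0: load  L2  bus=[BusRd]  L2: P0=S P1=O  mem[L2]=90
8. P0: load  L3  bus=[-]  L3: P0=M P1=I  mem[L3]=10
9. P1: load  L3  bus=[BusRd]  L3: P0=O P1=S  mem[L3]=10
10. P1: load  L0  bus=[-]  L0: P0=S P1=O  mem[L0]=30
11. P0: load  L0  bus=[-]  L0: P0=S P1=O  mem[L0]=30
12. P0: store L2 := 45  bus=[BusUpgr,Flush]  L2: P0=M P1=I  mem[L2]=68
13. P0: load  L3  bus=[-]  L3: P0=O P1=S  mem[L3]=10
14. P1: store L4 := 95  bus=[BusRdX]  L4: P0=I P1=M  mem[L4]=40
15. P0: store L1 := 67  bus=[-]  L1: P0=M P1=I  mem[L1]=30
16. P1: load  L4  bus=[-]  L4: P0=I P1=M  mem[L4]=40
17. P1: store L1 := 11  bus=[BusRdX,Flush]  L1: P0=I P1=M  mem[L1]=67
18. P0: store L3 := 23  bus=[BusUpgr]  L3: P0=M P1=I  mem[L3]=10
19. P0: store L2 := 4  bus=[-]  L2: P0=M P1=I  mem[L2]=68
20. P1: load  L2  bus=[BusRd]  L2: P0=O P1=S  mem[L2]=68
21. P1: store L0 := 43  bus=[BusUpgr]  L0: P0=I P1=M  mem[L0]=30
22. P1: store L0 := 9  bus=[-]  L0: P0=I P1=M  mem[L0]=30
23. P1: load  L0  bus=[-]  L0: P0=I P1=M  mem[L0]=30
24. P0: store L1 := 91  bus=[BusRdX,Flush]  L1: P0=M P1=I  mem[L1]=11
25. P1: load  L4  bus=[-]  L4: P0=I P1=M  mem[L4]=40
26. P1: load  L0  bus=[-]  L0: P0=I P1=M  mem[L0]=30
27. P0: store L3 := 45  bus=[-]  L3: P0=M P1=I  mem[L3]=10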